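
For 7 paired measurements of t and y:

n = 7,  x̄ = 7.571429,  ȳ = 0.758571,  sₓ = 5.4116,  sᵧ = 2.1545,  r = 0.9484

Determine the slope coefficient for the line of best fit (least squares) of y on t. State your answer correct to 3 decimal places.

0.378

b = r · sᵧ/sₓ = 0.9484 · 2.1545/5.4116 = 0.377583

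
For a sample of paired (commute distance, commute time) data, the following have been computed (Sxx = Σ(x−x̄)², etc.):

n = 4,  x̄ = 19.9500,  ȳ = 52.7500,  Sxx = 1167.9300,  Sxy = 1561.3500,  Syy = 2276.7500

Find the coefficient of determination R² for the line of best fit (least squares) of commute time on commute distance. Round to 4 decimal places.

0.9168

R² = Sxy²/(Sxx·Syy) = (1561.35)²/(1167.93·2276.75) = 0.916787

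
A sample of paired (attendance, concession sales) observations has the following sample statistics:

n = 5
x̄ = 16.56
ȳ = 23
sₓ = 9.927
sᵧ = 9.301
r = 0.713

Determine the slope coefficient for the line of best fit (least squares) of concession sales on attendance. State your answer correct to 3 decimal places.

0.668

b = r · sᵧ/sₓ = 0.713 · 9.301/9.927 = 0.668038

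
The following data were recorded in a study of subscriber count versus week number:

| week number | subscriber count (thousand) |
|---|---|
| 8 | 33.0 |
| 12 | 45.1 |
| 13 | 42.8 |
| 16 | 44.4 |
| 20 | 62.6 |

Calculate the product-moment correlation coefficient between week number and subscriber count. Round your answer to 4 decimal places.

0.9311

n = 5, Σx = 69, Σy = 227.9, Σxy = 3324, Σx² = 1033, Σy² = 10844.97
Sxx = Σx² − (Σx)²/n = 1033 − 952.2 = 80.8
Sxy = Σxy − (Σx)(Σy)/n = 3324 − 3145.02 = 178.98
Syy = Σy² − (Σy)²/n = 10844.97 − 10387.682 = 457.288
r = Sxy/√(Sxx·Syy) = 178.98/√(36948.8704) = 178.98/192.220890 = 0.931116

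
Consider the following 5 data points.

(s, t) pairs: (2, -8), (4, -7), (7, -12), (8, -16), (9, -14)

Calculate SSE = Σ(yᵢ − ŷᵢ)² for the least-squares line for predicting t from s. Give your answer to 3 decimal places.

12.141

n = 5, Σx = 30, Σy = -57, Σxy = -382, Σx² = 214, Σy² = 709
Sxx = Σx² − (Σx)²/n = 214 − 180 = 34
Sxy = Σxy − (Σx)(Σy)/n = -382 − (-342) = -40
Syy = Σy² − (Σy)²/n = 709 − 649.8 = 59.2
b = Sxy/Sxx = -40/34 = -1.176471
SSE = Syy − b·Sxy = 59.2 − (-1.176471)·(-40) = 12.141176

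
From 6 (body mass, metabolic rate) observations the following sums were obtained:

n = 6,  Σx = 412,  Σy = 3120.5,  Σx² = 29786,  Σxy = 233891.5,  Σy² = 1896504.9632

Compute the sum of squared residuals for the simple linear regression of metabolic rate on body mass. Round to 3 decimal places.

16228.773

Sxx = Σx² − (Σx)²/n = 29786 − 28290.666667 = 1495.333333
Sxy = Σxy − (Σx)(Σy)/n = 233891.5 − 214274.333333 = 19617.166667
Syy = Σy² − (Σy)²/n = 1896504.9632 − 1622920.041667 = 273584.921533
b = Sxy/Sxx = 19617.166667/1495.333333 = 13.118926
SSE = Syy − b·Sxy = 273584.921533 − 13.118926·19617.166667 = 16228.772607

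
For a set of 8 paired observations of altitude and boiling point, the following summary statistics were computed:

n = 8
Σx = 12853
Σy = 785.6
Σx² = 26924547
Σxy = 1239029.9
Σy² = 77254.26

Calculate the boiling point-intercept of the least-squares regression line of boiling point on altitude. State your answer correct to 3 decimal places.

104.124

Sxx = Σx² − (Σx)²/n = 26924547 − 20649951.125 = 6274595.875
Sxy = Σxy − (Σx)(Σy)/n = 1239029.9 − 1262164.6 = -23134.7
b = Sxy/Sxx = -23134.7/6274595.875 = -0.003687
a = ȳ − b·x̄ = 98.2 − (-0.003687)·1606.625 = 104.123694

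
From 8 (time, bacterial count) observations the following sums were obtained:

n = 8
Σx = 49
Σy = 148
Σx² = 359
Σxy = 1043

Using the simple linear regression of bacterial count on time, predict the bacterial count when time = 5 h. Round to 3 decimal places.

15.892

Sxx = Σx² − (Σx)²/n = 359 − 300.125 = 58.875
Sxy = Σxy − (Σx)(Σy)/n = 1043 − 906.5 = 136.5
b = Sxy/Sxx = 136.5/58.875 = 2.318471
a = ȳ − b·x̄ = 18.5 − 2.318471·6.125 = 4.299363
ŷ(5) = a + b·5 = 4.299363 + 2.318471·5 = 15.891720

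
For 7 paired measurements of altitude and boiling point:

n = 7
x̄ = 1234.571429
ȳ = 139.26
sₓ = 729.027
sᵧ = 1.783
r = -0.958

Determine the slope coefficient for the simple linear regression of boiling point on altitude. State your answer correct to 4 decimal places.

-0.0023

b = r · sᵧ/sₓ = -0.958 · 1.783/729.027 = -0.002343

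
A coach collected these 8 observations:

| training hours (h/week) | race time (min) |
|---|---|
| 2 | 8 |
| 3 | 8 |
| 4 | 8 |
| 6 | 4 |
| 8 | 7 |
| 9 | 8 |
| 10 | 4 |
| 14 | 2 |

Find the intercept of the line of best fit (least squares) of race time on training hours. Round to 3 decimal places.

9.257

n = 8, Σx = 56, Σy = 49, Σxy = 292, Σx² = 506
Sxx = Σx² − (Σx)²/n = 506 − 392 = 114
Sxy = Σxy − (Σx)(Σy)/n = 292 − 343 = -51
b = Sxy/Sxx = -51/114 = -0.447368
a = ȳ − b·x̄ = 6.125 − (-0.447368)·7 = 9.256579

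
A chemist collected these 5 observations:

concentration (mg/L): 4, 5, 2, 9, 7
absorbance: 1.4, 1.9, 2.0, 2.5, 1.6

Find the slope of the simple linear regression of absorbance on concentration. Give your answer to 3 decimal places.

n = 5, Σx = 27, Σy = 9.4, Σxy = 52.8, Σx² = 175
Sxx = Σx² − (Σx)²/n = 175 − 145.8 = 29.2
Sxy = Σxy − (Σx)(Σy)/n = 52.8 − 50.76 = 2.04
b = Sxy/Sxx = 2.04/29.2 = 0.069863

0.070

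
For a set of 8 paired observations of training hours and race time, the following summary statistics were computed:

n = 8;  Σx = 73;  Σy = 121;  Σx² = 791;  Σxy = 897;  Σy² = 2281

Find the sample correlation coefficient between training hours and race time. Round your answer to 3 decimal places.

Sxx = Σx² − (Σx)²/n = 791 − 666.125 = 124.875
Sxy = Σxy − (Σx)(Σy)/n = 897 − 1104.125 = -207.125
Syy = Σy² − (Σy)²/n = 2281 − 1830.125 = 450.875
r = Sxy/√(Sxx·Syy) = -207.125/√(56303.015625) = -207.125/237.282565 = -0.872904

-0.873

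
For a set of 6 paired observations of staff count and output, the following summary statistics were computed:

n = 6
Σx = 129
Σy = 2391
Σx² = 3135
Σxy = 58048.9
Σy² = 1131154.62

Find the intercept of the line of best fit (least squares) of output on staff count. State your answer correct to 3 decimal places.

Sxx = Σx² − (Σx)²/n = 3135 − 2773.5 = 361.5
Sxy = Σxy − (Σx)(Σy)/n = 58048.9 − 51406.5 = 6642.4
b = Sxy/Sxx = 6642.4/361.5 = 18.374550
a = ȳ − b·x̄ = 398.5 − 18.374550·21.5 = 3.447165

3.447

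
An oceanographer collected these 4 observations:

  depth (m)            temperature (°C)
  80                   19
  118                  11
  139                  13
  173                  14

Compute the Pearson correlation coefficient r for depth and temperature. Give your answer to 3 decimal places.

n = 4, Σx = 510, Σy = 57, Σxy = 7047, Σx² = 69574, Σy² = 847
Sxx = Σx² − (Σx)²/n = 69574 − 65025 = 4549
Sxy = Σxy − (Σx)(Σy)/n = 7047 − 7267.5 = -220.5
Syy = Σy² − (Σy)²/n = 847 − 812.25 = 34.75
r = Sxy/√(Sxx·Syy) = -220.5/√(158077.75) = -220.5/397.589927 = -0.554592

-0.555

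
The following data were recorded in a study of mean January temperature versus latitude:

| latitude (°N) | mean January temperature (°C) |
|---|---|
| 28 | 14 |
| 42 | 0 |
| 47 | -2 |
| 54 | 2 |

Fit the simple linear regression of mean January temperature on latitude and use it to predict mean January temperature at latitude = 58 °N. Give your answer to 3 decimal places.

n = 4, Σx = 171, Σy = 14, Σxy = 406, Σx² = 7673
Sxx = Σx² − (Σx)²/n = 7673 − 7310.25 = 362.75
Sxy = Σxy − (Σx)(Σy)/n = 406 − 598.5 = -192.5
b = Sxy/Sxx = -192.5/362.75 = -0.530669
a = ȳ − b·x̄ = 3.5 − (-0.530669)·42.75 = 26.186079
ŷ(58) = a + b·58 = 26.186079 + (-0.530669)·58 = -4.592695

-4.593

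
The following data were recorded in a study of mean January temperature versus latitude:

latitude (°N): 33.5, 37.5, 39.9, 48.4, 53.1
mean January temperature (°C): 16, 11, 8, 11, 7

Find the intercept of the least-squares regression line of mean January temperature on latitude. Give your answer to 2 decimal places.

n = 5, Σx = 212.4, Σy = 53, Σxy = 2171.8, Σx² = 9282.68
Sxx = Σx² − (Σx)²/n = 9282.68 − 9022.752 = 259.928
Sxy = Σxy − (Σx)(Σy)/n = 2171.8 − 2251.44 = -79.64
b = Sxy/Sxx = -79.64/259.928 = -0.306393
a = ȳ − b·x̄ = 10.6 − (-0.306393)·42.48 = 23.615555

23.62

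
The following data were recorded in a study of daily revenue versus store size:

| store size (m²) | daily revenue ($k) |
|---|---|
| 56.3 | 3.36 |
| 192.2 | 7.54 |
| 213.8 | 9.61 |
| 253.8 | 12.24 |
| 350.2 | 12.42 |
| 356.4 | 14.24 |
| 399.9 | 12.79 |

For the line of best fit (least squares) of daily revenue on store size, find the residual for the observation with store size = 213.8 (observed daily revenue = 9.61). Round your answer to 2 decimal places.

n = 7, Σx = 1822.6, Σy = 72.2, Σxy = 21338.827, Σx² = 559816.42
Sxx = Σx² − (Σx)²/n = 559816.42 − 474552.965714 = 85263.454286
Sxy = Σxy − (Σx)(Σy)/n = 21338.827 − 18798.817143 = 2540.009857
b = Sxy/Sxx = 2540.009857/85263.454286 = 0.029790
a = ȳ − b·x̄ = 10.314286 − 0.029790·260.371429 = 2.557786
ŷ(213.8) = 2.557786 + 0.029790·213.8 = 8.926917
residual = y − ŷ = 9.61 − 8.926917 = 0.683083

0.68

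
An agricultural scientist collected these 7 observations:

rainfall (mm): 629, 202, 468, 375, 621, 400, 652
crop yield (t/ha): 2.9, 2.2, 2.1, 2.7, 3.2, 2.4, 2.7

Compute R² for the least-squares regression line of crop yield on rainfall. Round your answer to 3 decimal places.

0.473

n = 7, Σx = 3347, Σy = 18.2, Σxy = 8971.4, Σx² = 1766839, Σy² = 48.24
Sxx = Σx² − (Σx)²/n = 1766839 − 1600344.142857 = 166494.857143
Sxy = Σxy − (Σx)(Σy)/n = 8971.4 − 8702.2 = 269.2
Syy = Σy² − (Σy)²/n = 48.24 − 47.32 = 0.92
R² = Sxy²/(Sxx·Syy) = (269.2)²/(166494.857143·0.92) = 0.473109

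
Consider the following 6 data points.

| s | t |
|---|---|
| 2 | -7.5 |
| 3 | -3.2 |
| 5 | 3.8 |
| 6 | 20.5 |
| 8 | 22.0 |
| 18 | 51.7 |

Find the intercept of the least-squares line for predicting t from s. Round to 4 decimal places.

n = 6, Σx = 42, Σy = 87.3, Σxy = 1224, Σx² = 462
Sxx = Σx² − (Σx)²/n = 462 − 294 = 168
Sxy = Σxy − (Σx)(Σy)/n = 1224 − 611.1 = 612.9
b = Sxy/Sxx = 612.9/168 = 3.648214
a = ȳ − b·x̄ = 14.55 − 3.648214·7 = -10.9875

-10.9875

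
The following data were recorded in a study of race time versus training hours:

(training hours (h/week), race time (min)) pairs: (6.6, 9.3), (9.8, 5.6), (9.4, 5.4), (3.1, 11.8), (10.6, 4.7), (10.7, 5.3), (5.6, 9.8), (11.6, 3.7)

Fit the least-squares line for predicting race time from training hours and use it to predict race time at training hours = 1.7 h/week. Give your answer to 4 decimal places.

n = 8, Σx = 67.4, Σy = 55.6, Σxy = 407.93, Σx² = 630.34
Sxx = Σx² − (Σx)²/n = 630.34 − 567.845 = 62.495
Sxy = Σxy − (Σx)(Σy)/n = 407.93 − 468.43 = -60.5
b = Sxy/Sxx = -60.5/62.495 = -0.968077
a = ȳ − b·x̄ = 6.95 − (-0.968077)·8.425 = 15.106052
ŷ(1.7) = a + b·1.7 = 15.106052 + (-0.968077)·1.7 = 13.460321

13.4603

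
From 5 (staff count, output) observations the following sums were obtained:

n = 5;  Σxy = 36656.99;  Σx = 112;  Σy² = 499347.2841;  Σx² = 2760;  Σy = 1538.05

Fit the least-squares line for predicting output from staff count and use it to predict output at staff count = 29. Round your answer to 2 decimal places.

Sxx = Σx² − (Σx)²/n = 2760 − 2508.8 = 251.2
Sxy = Σxy − (Σx)(Σy)/n = 36656.99 − 34452.32 = 2204.67
b = Sxy/Sxx = 2204.67/251.2 = 8.776553
a = ȳ − b·x̄ = 307.61 − 8.776553·22.4 = 111.015223
ŷ(29) = a + b·29 = 111.015223 + 8.776553·29 = 365.535247

365.54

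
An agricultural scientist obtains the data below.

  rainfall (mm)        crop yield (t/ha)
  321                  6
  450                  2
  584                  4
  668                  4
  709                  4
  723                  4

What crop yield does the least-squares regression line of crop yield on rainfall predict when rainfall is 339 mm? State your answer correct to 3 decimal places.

n = 6, Σx = 3455, Σy = 24, Σxy = 13562, Σx² = 2118231
Sxx = Σx² − (Σx)²/n = 2118231 − 1989504.166667 = 128726.833333
Sxy = Σxy − (Σx)(Σy)/n = 13562 − 13820 = -258
b = Sxy/Sxx = -258/128726.833333 = -0.002004
a = ȳ − b·x̄ = 4 − (-0.002004)·575.833333 = 5.154111
ŷ(339) = a + b·339 = 5.154111 + (-0.002004)·339 = 4.474672

4.475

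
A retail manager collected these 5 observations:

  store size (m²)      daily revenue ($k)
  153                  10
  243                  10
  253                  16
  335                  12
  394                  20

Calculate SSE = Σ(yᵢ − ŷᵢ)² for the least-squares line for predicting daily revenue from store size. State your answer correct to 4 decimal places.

n = 5, Σx = 1378, Σy = 68, Σxy = 19908, Σx² = 413928, Σy² = 1000
Sxx = Σx² − (Σx)²/n = 413928 − 379776.8 = 34151.2
Sxy = Σxy − (Σx)(Σy)/n = 19908 − 18740.8 = 1167.2
Syy = Σy² − (Σy)²/n = 1000 − 924.8 = 75.2
b = Sxy/Sxx = 1167.2/34151.2 = 0.034177
SSE = Syy − b·Sxy = 75.2 − 0.034177·1167.2 = 35.308112

35.3081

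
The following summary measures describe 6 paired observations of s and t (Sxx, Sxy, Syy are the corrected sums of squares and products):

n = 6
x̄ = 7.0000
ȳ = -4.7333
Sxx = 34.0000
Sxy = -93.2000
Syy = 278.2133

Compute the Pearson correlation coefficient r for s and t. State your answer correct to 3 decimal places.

r = Sxy/√(Sxx·Syy) = -93.2/√(9459.2522) = -93.2/97.258687 = -0.958269

-0.958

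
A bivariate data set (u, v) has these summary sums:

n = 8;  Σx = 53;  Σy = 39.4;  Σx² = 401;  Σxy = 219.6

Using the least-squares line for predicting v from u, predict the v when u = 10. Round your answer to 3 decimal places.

2.122

Sxx = Σx² − (Σx)²/n = 401 − 351.125 = 49.875
Sxy = Σxy − (Σx)(Σy)/n = 219.6 − 261.025 = -41.425
b = Sxy/Sxx = -41.425/49.875 = -0.830576
a = ȳ − b·x̄ = 4.925 − (-0.830576)·6.625 = 10.427569
ŷ(10) = a + b·10 = 10.427569 + (-0.830576)·10 = 2.121805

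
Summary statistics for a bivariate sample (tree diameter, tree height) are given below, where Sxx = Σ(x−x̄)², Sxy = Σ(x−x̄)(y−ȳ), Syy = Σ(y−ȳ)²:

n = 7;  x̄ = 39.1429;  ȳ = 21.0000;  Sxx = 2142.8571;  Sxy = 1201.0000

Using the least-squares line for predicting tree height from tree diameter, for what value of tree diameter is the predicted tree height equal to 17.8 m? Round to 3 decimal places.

33.433

b = Sxy/Sxx = 1201/2142.8571 = 0.560467
a = ȳ − b·x̄ = 21 − 0.560467·39.1429 = -0.938291
Set a + b·x = 17.8: x = (17.8 − (-0.938291)) / 0.560467 = 33.433372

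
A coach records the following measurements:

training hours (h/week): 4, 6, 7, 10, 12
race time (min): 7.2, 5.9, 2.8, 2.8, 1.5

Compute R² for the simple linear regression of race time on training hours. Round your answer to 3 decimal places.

n = 5, Σx = 39, Σy = 20.2, Σxy = 129.8, Σx² = 345, Σy² = 104.58
Sxx = Σx² − (Σx)²/n = 345 − 304.2 = 40.8
Sxy = Σxy − (Σx)(Σy)/n = 129.8 − 157.56 = -27.76
Syy = Σy² − (Σy)²/n = 104.58 − 81.608 = 22.972
R² = Sxy²/(Sxx·Syy) = (-27.76)²/(40.8·22.972) = 0.822205

0.822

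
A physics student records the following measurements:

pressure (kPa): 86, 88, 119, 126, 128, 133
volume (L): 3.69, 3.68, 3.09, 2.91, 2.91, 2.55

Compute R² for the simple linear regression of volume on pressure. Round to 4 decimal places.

n = 6, Σx = 680, Σy = 18.83, Σxy = 2087.18, Σx² = 79250, Σy² = 60.1453
Sxx = Σx² − (Σx)²/n = 79250 − 77066.666667 = 2183.333333
Sxy = Σxy − (Σx)(Σy)/n = 2087.18 − 2134.066667 = -46.886667
Syy = Σy² − (Σy)²/n = 60.1453 − 59.094817 = 1.050483
R² = Sxy²/(Sxx·Syy) = (-46.886667)²/(2183.333333·1.050483) = 0.958494

0.9585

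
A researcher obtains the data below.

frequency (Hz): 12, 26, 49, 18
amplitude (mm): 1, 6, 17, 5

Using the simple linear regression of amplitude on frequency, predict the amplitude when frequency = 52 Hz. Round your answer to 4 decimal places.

18.0152

n = 4, Σx = 105, Σy = 29, Σxy = 1091, Σx² = 3545
Sxx = Σx² − (Σx)²/n = 3545 − 2756.25 = 788.75
Sxy = Σxy − (Σx)(Σy)/n = 1091 − 761.25 = 329.75
b = Sxy/Sxx = 329.75/788.75 = 0.418067
a = ȳ − b·x̄ = 7.25 − 0.418067·26.25 = -3.724247
ŷ(52) = a + b·52 = -3.724247 + 0.418067·52 = 18.015214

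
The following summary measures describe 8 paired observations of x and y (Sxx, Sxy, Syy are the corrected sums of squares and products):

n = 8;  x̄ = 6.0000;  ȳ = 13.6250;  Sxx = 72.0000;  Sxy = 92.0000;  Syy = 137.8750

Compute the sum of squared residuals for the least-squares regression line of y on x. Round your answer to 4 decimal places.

b = Sxy/Sxx = 92/72 = 1.277778
SSE = Syy − b·Sxy = 137.875 − 1.277778·92 = 20.319444

20.3194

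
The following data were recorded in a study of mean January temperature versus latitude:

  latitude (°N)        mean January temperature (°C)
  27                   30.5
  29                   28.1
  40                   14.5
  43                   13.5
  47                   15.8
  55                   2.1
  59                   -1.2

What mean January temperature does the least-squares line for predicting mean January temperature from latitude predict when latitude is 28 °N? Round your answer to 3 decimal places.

n = 7, Σx = 300, Σy = 103.3, Σxy = 3586.2, Σx² = 13734
Sxx = Σx² − (Σx)²/n = 13734 − 12857.142857 = 876.857143
Sxy = Σxy − (Σx)(Σy)/n = 3586.2 − 4427.142857 = -840.942857
b = Sxy/Sxx = -840.942857/876.857143 = -0.959042
a = ȳ − b·x̄ = 14.757143 − (-0.959042)·42.857143 = 55.858944
ŷ(28) = a + b·28 = 55.858944 + (-0.959042)·28 = 29.005767

29.006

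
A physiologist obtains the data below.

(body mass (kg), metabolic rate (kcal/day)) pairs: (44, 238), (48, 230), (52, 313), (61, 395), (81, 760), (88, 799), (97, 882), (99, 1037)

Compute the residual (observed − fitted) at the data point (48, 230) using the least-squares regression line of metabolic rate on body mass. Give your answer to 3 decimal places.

n = 8, Σx = 570, Σy = 4654, Σxy = 381972, Σx² = 44180
Sxx = Σx² − (Σx)²/n = 44180 − 40612.5 = 3567.5
Sxy = Σxy − (Σx)(Σy)/n = 381972 − 331597.5 = 50374.5
b = Sxy/Sxx = 50374.5/3567.5 = 14.120392
a = ȳ − b·x̄ = 581.75 − 14.120392·71.25 = -424.327961
ŷ(48) = -424.327961 + 14.120392·48 = 253.450876
residual = y − ŷ = 230 − 253.450876 = -23.450876

-23.451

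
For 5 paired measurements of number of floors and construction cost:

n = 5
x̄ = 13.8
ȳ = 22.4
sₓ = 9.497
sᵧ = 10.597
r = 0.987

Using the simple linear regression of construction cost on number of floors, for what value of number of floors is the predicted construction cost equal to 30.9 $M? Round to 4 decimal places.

b = r · sᵧ/sₓ = 0.987 · 10.597/9.497 = 1.101320
a = ȳ − b·x̄ = 22.4 − 1.101320·13.8 = 7.201780
Set a + b·x = 30.9: x = (30.9 − 7.201780) / 1.101320 = 21.518009

21.5180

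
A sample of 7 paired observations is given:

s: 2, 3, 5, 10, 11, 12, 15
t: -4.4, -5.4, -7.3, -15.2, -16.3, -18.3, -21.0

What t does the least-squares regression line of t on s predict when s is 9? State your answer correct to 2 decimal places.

n = 7, Σx = 58, Σy = -87.9, Σxy = -927.4, Σx² = 628
Sxx = Σx² − (Σx)²/n = 628 − 480.571429 = 147.428571
Sxy = Σxy − (Σx)(Σy)/n = -927.4 − (-728.314286) = -199.085714
b = Sxy/Sxx = -199.085714/147.428571 = -1.350388
a = ȳ − b·x̄ = -12.557143 − (-1.350388)·8.285714 = -1.368217
ŷ(9) = a + b·9 = -1.368217 + (-1.350388)·9 = -13.521705

-13.52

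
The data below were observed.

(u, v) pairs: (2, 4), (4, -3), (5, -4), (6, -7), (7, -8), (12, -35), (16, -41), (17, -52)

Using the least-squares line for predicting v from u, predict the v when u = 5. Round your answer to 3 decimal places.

n = 8, Σx = 69, Σy = -146, Σxy = -2082, Σx² = 819
Sxx = Σx² − (Σx)²/n = 819 − 595.125 = 223.875
Sxy = Σxy − (Σx)(Σy)/n = -2082 − (-1259.25) = -822.75
b = Sxy/Sxx = -822.75/223.875 = -3.675042
a = ȳ − b·x̄ = -18.25 − (-3.675042)·8.625 = 13.447236
ŷ(5) = a + b·5 = 13.447236 + (-3.675042)·5 = -4.927973

-4.928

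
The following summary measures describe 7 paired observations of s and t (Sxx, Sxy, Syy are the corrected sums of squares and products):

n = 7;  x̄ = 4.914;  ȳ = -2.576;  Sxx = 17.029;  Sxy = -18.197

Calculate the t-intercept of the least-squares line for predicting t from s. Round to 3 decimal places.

b = Sxy/Sxx = -18.197/17.029 = -1.068589
a = ȳ − b·x̄ = -2.576 − (-1.068589)·4.914 = 2.675046

2.675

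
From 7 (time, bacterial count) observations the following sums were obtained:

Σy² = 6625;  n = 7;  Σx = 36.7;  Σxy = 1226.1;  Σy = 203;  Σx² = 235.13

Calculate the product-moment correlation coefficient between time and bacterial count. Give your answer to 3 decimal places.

Sxx = Σx² − (Σx)²/n = 235.13 − 192.412857 = 42.717143
Sxy = Σxy − (Σx)(Σy)/n = 1226.1 − 1064.3 = 161.8
Syy = Σy² − (Σy)²/n = 6625 − 5887 = 738
r = Sxy/√(Sxx·Syy) = 161.8/√(31525.251429) = 161.8/177.553517 = 0.911275

0.911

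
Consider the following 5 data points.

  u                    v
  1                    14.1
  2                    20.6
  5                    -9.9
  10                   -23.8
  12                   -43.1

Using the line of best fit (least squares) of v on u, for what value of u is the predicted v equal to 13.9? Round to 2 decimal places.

n = 5, Σx = 30, Σy = -42.1, Σxy = -749.4, Σx² = 274
Sxx = Σx² − (Σx)²/n = 274 − 180 = 94
Sxy = Σxy − (Σx)(Σy)/n = -749.4 − (-252.6) = -496.8
b = Sxy/Sxx = -496.8/94 = -5.285106
a = ȳ − b·x̄ = -8.42 − (-5.285106)·6 = 23.290638
Set a + b·x = 13.9: x = (13.9 − 23.290638) / (-5.285106) = 1.776812

1.78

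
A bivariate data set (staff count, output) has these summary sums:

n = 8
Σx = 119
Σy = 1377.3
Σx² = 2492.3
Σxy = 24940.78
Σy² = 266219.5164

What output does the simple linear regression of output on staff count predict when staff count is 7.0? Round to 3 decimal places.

123.600

Sxx = Σx² − (Σx)²/n = 2492.3 − 1770.125 = 722.175
Sxy = Σxy − (Σx)(Σy)/n = 24940.78 − 20487.3375 = 4453.4425
b = Sxy/Sxx = 4453.4425/722.175 = 6.166708
a = ȳ − b·x̄ = 172.1625 − 6.166708·14.875 = 80.432715
ŷ(7.0) = a + b·7.0 = 80.432715 + 6.166708·7 = 123.599673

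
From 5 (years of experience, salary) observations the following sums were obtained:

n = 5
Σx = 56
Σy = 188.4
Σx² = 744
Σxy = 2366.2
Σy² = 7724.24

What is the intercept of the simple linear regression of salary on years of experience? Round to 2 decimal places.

Sxx = Σx² − (Σx)²/n = 744 − 627.2 = 116.8
Sxy = Σxy − (Σx)(Σy)/n = 2366.2 − 2110.08 = 256.12
b = Sxy/Sxx = 256.12/116.8 = 2.192808
a = ȳ − b·x̄ = 37.68 − 2.192808·11.2 = 13.120548

13.12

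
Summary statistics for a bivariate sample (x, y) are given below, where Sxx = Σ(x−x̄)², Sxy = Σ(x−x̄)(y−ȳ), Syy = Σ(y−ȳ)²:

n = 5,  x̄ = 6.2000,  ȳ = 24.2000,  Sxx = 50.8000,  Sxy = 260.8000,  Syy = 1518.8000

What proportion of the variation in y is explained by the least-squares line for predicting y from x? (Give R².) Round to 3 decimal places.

R² = Sxy²/(Sxx·Syy) = (260.8)²/(50.8·1518.8) = 0.881558

0.882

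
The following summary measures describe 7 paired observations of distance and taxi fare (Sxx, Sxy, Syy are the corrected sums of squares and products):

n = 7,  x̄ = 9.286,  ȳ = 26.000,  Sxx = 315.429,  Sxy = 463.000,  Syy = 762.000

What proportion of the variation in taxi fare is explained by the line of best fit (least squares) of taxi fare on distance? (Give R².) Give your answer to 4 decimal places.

R² = Sxy²/(Sxx·Syy) = (463)²/(315.429·762) = 0.891878

0.8919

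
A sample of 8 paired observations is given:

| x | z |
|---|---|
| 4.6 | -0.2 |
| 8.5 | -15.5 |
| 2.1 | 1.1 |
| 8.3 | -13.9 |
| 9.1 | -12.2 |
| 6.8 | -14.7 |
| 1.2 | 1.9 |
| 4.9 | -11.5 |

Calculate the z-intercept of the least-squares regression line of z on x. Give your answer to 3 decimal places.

4.729

n = 8, Σx = 45.5, Σy = -65, Σxy = -510.78, Σx² = 321.21
Sxx = Σx² − (Σx)²/n = 321.21 − 258.78125 = 62.42875
Sxy = Σxy − (Σx)(Σy)/n = -510.78 − (-369.6875) = -141.0925
b = Sxy/Sxx = -141.0925/62.42875 = -2.260056
a = ȳ − b·x̄ = -8.125 − (-2.260056)·5.6875 = 4.729071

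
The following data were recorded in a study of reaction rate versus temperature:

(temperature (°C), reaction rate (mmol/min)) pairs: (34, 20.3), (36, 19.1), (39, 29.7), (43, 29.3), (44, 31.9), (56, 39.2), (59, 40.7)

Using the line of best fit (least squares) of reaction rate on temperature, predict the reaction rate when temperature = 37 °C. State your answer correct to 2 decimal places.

n = 7, Σx = 311, Σy = 210.2, Σxy = 9796.1, Σx² = 14375
Sxx = Σx² − (Σx)²/n = 14375 − 13817.285714 = 557.714286
Sxy = Σxy − (Σx)(Σy)/n = 9796.1 − 9338.885714 = 457.214286
b = Sxy/Sxx = 457.214286/557.714286 = 0.819800
a = ȳ − b·x̄ = 30.028571 − 0.819800·44.428571 = -6.393981
ŷ(37) = a + b·37 = -6.393981 + 0.819800·37 = 23.938627

23.94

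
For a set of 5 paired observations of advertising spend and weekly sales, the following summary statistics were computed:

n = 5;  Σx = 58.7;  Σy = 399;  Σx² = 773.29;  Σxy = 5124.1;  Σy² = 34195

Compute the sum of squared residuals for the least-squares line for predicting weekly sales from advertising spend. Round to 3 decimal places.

55.874

Sxx = Σx² − (Σx)²/n = 773.29 − 689.138 = 84.152
Sxy = Σxy − (Σx)(Σy)/n = 5124.1 − 4684.26 = 439.84
Syy = Σy² − (Σy)²/n = 34195 − 31840.2 = 2354.8
b = Sxy/Sxx = 439.84/84.152 = 5.226733
SSE = Syy − b·Sxy = 2354.8 − 5.226733·439.84 = 55.873942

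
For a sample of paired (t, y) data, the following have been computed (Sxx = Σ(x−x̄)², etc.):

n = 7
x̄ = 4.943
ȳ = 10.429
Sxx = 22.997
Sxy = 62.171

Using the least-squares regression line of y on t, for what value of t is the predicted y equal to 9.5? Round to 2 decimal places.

4.60

b = Sxy/Sxx = 62.171/22.997 = 2.703440
a = ȳ − b·x̄ = 10.429 − 2.703440·4.943 = -2.934102
Set a + b·x = 9.5: x = (9.5 − (-2.934102)) / 2.703440 = 4.599364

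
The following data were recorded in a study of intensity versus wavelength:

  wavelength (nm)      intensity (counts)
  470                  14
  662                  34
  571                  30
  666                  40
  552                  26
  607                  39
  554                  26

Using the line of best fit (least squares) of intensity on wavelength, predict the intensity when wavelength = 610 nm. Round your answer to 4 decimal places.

n = 7, Σx = 4082, Σy = 209, Σxy = 125287, Σx² = 2408810
Sxx = Σx² − (Σx)²/n = 2408810 − 2380389.142857 = 28420.857143
Sxy = Σxy − (Σx)(Σy)/n = 125287 − 121876.857143 = 3410.142857
b = Sxy/Sxx = 3410.142857/28420.857143 = 0.119987
a = ȳ − b·x̄ = 29.857143 − 0.119987·583.142857 = -40.112613
ŷ(610) = a + b·610 = -40.112613 + 0.119987·610 = 33.079660

33.0797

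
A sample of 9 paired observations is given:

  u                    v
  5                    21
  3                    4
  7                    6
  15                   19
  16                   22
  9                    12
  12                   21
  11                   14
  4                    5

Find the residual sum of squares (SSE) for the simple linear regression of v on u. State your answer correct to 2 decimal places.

n = 9, Σx = 82, Σy = 124, Σxy = 1330, Σx² = 926, Σy² = 2144
Sxx = Σx² − (Σx)²/n = 926 − 747.111111 = 178.888889
Sxy = Σxy − (Σx)(Σy)/n = 1330 − 1129.777778 = 200.222222
Syy = Σy² − (Σy)²/n = 2144 − 1708.444444 = 435.555556
b = Sxy/Sxx = 200.222222/178.888889 = 1.119255
SSE = Syy − b·Sxy = 435.555556 − 1.119255·200.222222 = 211.455901

211.46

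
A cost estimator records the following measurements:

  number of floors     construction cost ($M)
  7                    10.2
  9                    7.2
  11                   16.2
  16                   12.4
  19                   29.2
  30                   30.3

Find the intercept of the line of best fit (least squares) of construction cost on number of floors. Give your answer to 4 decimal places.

n = 6, Σx = 92, Σy = 105.5, Σxy = 1976.6, Σx² = 1768
Sxx = Σx² − (Σx)²/n = 1768 − 1410.666667 = 357.333333
Sxy = Σxy − (Σx)(Σy)/n = 1976.6 − 1617.666667 = 358.933333
b = Sxy/Sxx = 358.933333/357.333333 = 1.004478
a = ȳ − b·x̄ = 17.583333 − 1.004478·15.333333 = 2.181343

2.1813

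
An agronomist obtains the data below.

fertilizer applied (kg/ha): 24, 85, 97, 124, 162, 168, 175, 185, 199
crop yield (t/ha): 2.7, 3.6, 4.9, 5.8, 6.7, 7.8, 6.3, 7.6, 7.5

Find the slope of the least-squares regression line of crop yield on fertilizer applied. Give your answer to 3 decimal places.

0.030

n = 9, Σx = 1219, Σy = 52.9, Σxy = 7962.1, Σx² = 191505
Sxx = Σx² − (Σx)²/n = 191505 − 165106.777778 = 26398.222222
Sxy = Σxy − (Σx)(Σy)/n = 7962.1 − 7165.011111 = 797.088889
b = Sxy/Sxx = 797.088889/26398.222222 = 0.030195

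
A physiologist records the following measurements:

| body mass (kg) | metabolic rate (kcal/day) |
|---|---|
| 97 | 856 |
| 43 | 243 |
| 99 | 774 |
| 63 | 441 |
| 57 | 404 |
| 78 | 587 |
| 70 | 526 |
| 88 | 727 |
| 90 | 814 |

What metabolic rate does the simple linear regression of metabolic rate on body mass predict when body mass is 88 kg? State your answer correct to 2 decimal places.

n = 9, Σx = 685, Σy = 5372, Σxy = 440760, Σx² = 55105
Sxx = Σx² − (Σx)²/n = 55105 − 52136.111111 = 2968.888889
Sxy = Σxy − (Σx)(Σy)/n = 440760 − 408868.888889 = 31891.111111
b = Sxy/Sxx = 31891.111111/2968.888889 = 10.741766
a = ȳ − b·x̄ = 596.888889 − 10.741766·76.111111 = -220.678892
ŷ(88) = a + b·88 = -220.678892 + 10.741766·88 = 724.596557

724.60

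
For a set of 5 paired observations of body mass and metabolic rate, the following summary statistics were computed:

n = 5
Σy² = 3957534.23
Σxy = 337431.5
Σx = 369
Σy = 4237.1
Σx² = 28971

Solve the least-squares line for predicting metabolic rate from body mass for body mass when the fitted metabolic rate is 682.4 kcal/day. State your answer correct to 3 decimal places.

Sxx = Σx² − (Σx)²/n = 28971 − 27232.2 = 1738.8
Sxy = Σxy − (Σx)(Σy)/n = 337431.5 − 312697.98 = 24733.52
b = Sxy/Sxx = 24733.52/1738.8 = 14.224477
a = ȳ − b·x̄ = 847.42 − 14.224477·73.8 = -202.346377
Set a + b·x = 682.4: x = (682.4 − (-202.346377)) / 14.224477 = 62.198870

62.199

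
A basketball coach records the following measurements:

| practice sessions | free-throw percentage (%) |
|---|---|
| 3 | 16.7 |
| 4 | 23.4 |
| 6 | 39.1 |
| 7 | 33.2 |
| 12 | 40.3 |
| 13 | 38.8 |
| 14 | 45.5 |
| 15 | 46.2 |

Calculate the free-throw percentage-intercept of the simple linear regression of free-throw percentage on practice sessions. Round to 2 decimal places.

n = 8, Σx = 74, Σy = 283.2, Σxy = 2928.7, Σx² = 844
Sxx = Σx² − (Σx)²/n = 844 − 684.5 = 159.5
Sxy = Σxy − (Σx)(Σy)/n = 2928.7 − 2619.6 = 309.1
b = Sxy/Sxx = 309.1/159.5 = 1.937931
a = ȳ − b·x̄ = 35.4 − 1.937931·9.25 = 17.474138

17.47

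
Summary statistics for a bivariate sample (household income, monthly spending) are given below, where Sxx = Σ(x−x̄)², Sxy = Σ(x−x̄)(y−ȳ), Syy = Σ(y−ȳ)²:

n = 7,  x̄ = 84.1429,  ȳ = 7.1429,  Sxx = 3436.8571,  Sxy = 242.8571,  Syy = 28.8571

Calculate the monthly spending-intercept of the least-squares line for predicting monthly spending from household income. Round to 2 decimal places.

1.20

b = Sxy/Sxx = 242.8571/3436.8571 = 0.070663
a = ȳ − b·x̄ = 7.1429 − 0.070663·84.1429 = 1.197148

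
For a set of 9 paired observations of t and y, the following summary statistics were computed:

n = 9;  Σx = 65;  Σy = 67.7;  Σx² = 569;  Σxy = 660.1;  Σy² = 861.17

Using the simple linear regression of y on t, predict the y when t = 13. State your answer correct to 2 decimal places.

17.46

Sxx = Σx² − (Σx)²/n = 569 − 469.444444 = 99.555556
Sxy = Σxy − (Σx)(Σy)/n = 660.1 − 488.944444 = 171.155556
b = Sxy/Sxx = 171.155556/99.555556 = 1.719196
a = ȳ − b·x̄ = 7.522222 − 1.719196·7.222222 = -4.894196
ŷ(13) = a + b·13 = -4.894196 + 1.719196·13 = 17.455357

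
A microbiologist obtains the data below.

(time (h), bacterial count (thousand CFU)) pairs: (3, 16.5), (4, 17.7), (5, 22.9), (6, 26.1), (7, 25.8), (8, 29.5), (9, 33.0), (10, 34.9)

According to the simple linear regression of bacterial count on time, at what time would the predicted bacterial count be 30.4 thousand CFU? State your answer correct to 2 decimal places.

8.22

n = 8, Σx = 52, Σy = 206.4, Σxy = 1454, Σx² = 380
Sxx = Σx² − (Σx)²/n = 380 − 338 = 42
Sxy = Σxy − (Σx)(Σy)/n = 1454 − 1341.6 = 112.4
b = Sxy/Sxx = 112.4/42 = 2.676190
a = ȳ − b·x̄ = 25.8 − 2.676190·6.5 = 8.404762
Set a + b·x = 30.4: x = (30.4 − 8.404762) / 2.676190 = 8.218861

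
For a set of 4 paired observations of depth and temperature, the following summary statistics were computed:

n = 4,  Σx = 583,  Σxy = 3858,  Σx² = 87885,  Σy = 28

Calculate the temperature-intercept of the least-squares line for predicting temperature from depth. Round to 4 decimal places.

18.1586

Sxx = Σx² − (Σx)²/n = 87885 − 84972.25 = 2912.75
Sxy = Σxy − (Σx)(Σy)/n = 3858 − 4081 = -223
b = Sxy/Sxx = -223/2912.75 = -0.076560
a = ȳ − b·x̄ = 7 − (-0.076560)·145.75 = 18.158613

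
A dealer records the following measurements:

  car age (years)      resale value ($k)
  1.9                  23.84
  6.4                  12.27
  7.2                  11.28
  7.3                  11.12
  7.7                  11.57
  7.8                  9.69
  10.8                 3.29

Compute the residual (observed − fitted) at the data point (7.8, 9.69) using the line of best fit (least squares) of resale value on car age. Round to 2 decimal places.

-0.38

n = 7, Σx = 49.1, Σy = 83.06, Σxy = 486.419, Σx² = 386.47
Sxx = Σx² − (Σx)²/n = 386.47 − 344.401429 = 42.068571
Sxy = Σxy − (Σx)(Σy)/n = 486.419 − 582.606571 = -96.187571
b = Sxy/Sxx = -96.187571/42.068571 = -2.286447
a = ȳ − b·x̄ = 11.865714 − (-2.286447)·7.014286 = 27.903509
ŷ(7.8) = 27.903509 + (-2.286447)·7.8 = 10.069220
residual = y − ŷ = 9.69 − 10.069220 = -0.379220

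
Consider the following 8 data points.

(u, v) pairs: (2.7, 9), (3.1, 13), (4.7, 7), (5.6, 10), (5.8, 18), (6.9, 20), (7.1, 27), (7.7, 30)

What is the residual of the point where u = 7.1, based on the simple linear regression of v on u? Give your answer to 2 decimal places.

4.10

n = 8, Σx = 43.6, Σy = 134, Σxy = 818.6, Σx² = 261.3
Sxx = Σx² − (Σx)²/n = 261.3 − 237.62 = 23.68
Sxy = Σxy − (Σx)(Σy)/n = 818.6 − 730.3 = 88.3
b = Sxy/Sxx = 88.3/23.68 = 3.728885
a = ȳ − b·x̄ = 16.75 − 3.728885·5.45 = -3.572424
ŷ(7.1) = -3.572424 + 3.728885·7.1 = 22.902660
residual = y − ŷ = 27 − 22.902660 = 4.097340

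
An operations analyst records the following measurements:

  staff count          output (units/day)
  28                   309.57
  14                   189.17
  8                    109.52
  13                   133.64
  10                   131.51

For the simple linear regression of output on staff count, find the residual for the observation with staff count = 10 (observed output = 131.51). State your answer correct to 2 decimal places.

n = 5, Σx = 73, Σy = 873.41, Σxy = 15244.92, Σx² = 1313
Sxx = Σx² − (Σx)²/n = 1313 − 1065.8 = 247.2
Sxy = Σxy − (Σx)(Σy)/n = 15244.92 − 12751.786 = 2493.134
b = Sxy/Sxx = 2493.134/247.2 = 10.085494
a = ȳ − b·x̄ = 174.682 − 10.085494·14.6 = 27.433794
ŷ(10) = 27.433794 + 10.085494·10 = 128.288730
residual = y − ŷ = 131.51 − 128.288730 = 3.221270

3.22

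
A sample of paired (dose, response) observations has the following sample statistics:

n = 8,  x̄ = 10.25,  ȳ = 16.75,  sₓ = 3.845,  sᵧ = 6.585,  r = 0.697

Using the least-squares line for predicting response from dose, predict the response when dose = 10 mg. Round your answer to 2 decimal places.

16.45

b = r · sᵧ/sₓ = 0.697 · 6.585/3.845 = 1.193692
a = ȳ − b·x̄ = 16.75 − 1.193692·10.25 = 4.514659
ŷ(10) = a + b·10 = 4.514659 + 1.193692·10 = 16.451577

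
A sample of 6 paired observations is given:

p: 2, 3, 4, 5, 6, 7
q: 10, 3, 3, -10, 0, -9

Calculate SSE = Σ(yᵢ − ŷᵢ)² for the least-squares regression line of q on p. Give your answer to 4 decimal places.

101.9429

n = 6, Σx = 27, Σy = -3, Σxy = -72, Σx² = 139, Σy² = 299
Sxx = Σx² − (Σx)²/n = 139 − 121.5 = 17.5
Sxy = Σxy − (Σx)(Σy)/n = -72 − (-13.5) = -58.5
Syy = Σy² − (Σy)²/n = 299 − 1.5 = 297.5
b = Sxy/Sxx = -58.5/17.5 = -3.342857
SSE = Syy − b·Sxy = 297.5 − (-3.342857)·(-58.5) = 101.942857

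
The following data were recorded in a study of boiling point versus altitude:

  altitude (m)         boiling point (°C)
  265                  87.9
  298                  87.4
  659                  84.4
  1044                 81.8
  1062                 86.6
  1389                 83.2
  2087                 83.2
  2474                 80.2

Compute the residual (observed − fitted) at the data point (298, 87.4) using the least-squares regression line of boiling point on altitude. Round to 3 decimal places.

n = 8, Σx = 9278, Σy = 674.7, Σxy = 769944.7, Σx² = 15216656
Sxx = Σx² − (Σx)²/n = 15216656 − 10760160.5 = 4456495.5
Sxy = Σxy − (Σx)(Σy)/n = 769944.7 − 782483.325 = -12538.625
b = Sxy/Sxx = -12538.625/4456495.5 = -0.002814
a = ȳ − b·x̄ = 84.3375 − (-0.002814)·1159.75 = 87.600528
ŷ(298) = 87.600528 + (-0.002814)·298 = 86.762087
residual = y − ŷ = 87.4 − 86.762087 = 0.637913

0.638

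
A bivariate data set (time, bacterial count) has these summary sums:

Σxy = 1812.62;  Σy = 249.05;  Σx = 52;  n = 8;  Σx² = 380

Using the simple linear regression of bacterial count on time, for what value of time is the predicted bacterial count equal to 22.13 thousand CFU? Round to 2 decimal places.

Sxx = Σx² − (Σx)²/n = 380 − 338 = 42
Sxy = Σxy − (Σx)(Σy)/n = 1812.62 − 1618.825 = 193.795
b = Sxy/Sxx = 193.795/42 = 4.614167
a = ȳ − b·x̄ = 31.13125 − 4.614167·6.5 = 1.139167
Set a + b·x = 22.13: x = (22.13 − 1.139167) / 4.614167 = 4.549214

4.55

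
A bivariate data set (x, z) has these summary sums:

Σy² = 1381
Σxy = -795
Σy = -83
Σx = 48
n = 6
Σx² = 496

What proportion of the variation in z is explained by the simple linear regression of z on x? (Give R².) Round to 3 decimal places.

0.658

Sxx = Σx² − (Σx)²/n = 496 − 384 = 112
Sxy = Σxy − (Σx)(Σy)/n = -795 − (-664) = -131
Syy = Σy² − (Σy)²/n = 1381 − 1148.166667 = 232.833333
R² = Sxy²/(Sxx·Syy) = (-131)²/(112·232.833333) = 0.658081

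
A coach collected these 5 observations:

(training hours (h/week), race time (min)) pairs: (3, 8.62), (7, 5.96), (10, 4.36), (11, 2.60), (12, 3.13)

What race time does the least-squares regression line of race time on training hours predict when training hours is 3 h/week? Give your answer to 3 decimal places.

8.599

n = 5, Σx = 43, Σy = 24.67, Σxy = 177.34, Σx² = 423
Sxx = Σx² − (Σx)²/n = 423 − 369.8 = 53.2
Sxy = Σxy − (Σx)(Σy)/n = 177.34 − 212.162 = -34.822
b = Sxy/Sxx = -34.822/53.2 = -0.654549
a = ȳ − b·x̄ = 4.934 − (-0.654549)·8.6 = 10.563120
ŷ(3) = a + b·3 = 10.563120 + (-0.654549)·3 = 8.599474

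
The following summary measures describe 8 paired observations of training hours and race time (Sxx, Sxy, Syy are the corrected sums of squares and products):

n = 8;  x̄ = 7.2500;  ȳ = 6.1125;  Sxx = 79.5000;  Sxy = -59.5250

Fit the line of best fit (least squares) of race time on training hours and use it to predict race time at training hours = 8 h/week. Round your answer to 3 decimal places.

5.551

b = Sxy/Sxx = -59.525/79.5 = -0.748742
a = ȳ − b·x̄ = 6.1125 − (-0.748742)·7.25 = 11.540881
ŷ(8) = a + b·8 = 11.540881 + (-0.748742)·8 = 5.550943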